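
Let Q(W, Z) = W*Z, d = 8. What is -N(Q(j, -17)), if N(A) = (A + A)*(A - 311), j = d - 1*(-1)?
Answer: -141984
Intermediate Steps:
j = 9 (j = 8 - 1*(-1) = 8 + 1 = 9)
N(A) = 2*A*(-311 + A) (N(A) = (2*A)*(-311 + A) = 2*A*(-311 + A))
-N(Q(j, -17)) = -2*9*(-17)*(-311 + 9*(-17)) = -2*(-153)*(-311 - 153) = -2*(-153)*(-464) = -1*141984 = -141984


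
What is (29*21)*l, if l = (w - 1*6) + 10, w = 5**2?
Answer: 17661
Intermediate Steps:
w = 25
l = 29 (l = (25 - 1*6) + 10 = (25 - 6) + 10 = 19 + 10 = 29)
(29*21)*l = (29*21)*29 = 609*29 = 17661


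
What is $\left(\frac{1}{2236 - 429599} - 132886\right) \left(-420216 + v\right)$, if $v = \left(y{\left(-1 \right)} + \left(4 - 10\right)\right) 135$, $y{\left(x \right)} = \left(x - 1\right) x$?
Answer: $\frac{23894968703051964}{427363} \approx 5.5913 \cdot 10^{10}$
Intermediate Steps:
$y{\left(x \right)} = x \left(-1 + x\right)$ ($y{\left(x \right)} = \left(-1 + x\right) x = x \left(-1 + x\right)$)
$v = -540$ ($v = \left(- (-1 - 1) + \left(4 - 10\right)\right) 135 = \left(\left(-1\right) \left(-2\right) + \left(4 - 10\right)\right) 135 = \left(2 - 6\right) 135 = \left(-4\right) 135 = -540$)
$\left(\frac{1}{2236 - 429599} - 132886\right) \left(-420216 + v\right) = \left(\frac{1}{2236 - 429599} - 132886\right) \left(-420216 - 540\right) = \left(\frac{1}{-427363} - 132886\right) \left(-420756\right) = \left(- \frac{1}{427363} - 132886\right) \left(-420756\right) = \left(- \frac{56790559619}{427363}\right) \left(-420756\right) = \frac{23894968703051964}{427363}$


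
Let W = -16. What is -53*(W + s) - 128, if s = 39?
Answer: -1347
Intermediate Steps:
-53*(W + s) - 128 = -53*(-16 + 39) - 128 = -53*23 - 128 = -1219 - 128 = -1347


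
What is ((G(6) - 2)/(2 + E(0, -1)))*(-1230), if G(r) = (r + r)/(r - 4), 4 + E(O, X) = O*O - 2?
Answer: 1230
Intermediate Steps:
E(O, X) = -6 + O² (E(O, X) = -4 + (O*O - 2) = -4 + (O² - 2) = -4 + (-2 + O²) = -6 + O²)
G(r) = 2*r/(-4 + r) (G(r) = (2*r)/(-4 + r) = 2*r/(-4 + r))
((G(6) - 2)/(2 + E(0, -1)))*(-1230) = ((2*6/(-4 + 6) - 2)/(2 + (-6 + 0²)))*(-1230) = ((2*6/2 - 2)/(2 + (-6 + 0)))*(-1230) = ((2*6*(½) - 2)/(2 - 6))*(-1230) = ((6 - 2)/(-4))*(-1230) = (4*(-¼))*(-1230) = -1*(-1230) = 1230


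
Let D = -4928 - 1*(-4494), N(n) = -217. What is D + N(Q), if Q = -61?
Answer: -651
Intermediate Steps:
D = -434 (D = -4928 + 4494 = -434)
D + N(Q) = -434 - 217 = -651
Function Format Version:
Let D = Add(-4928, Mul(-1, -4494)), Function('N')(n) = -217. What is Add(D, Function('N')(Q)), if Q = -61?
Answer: -651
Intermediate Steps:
D = -434 (D = Add(-4928, 4494) = -434)
Add(D, Function('N')(Q)) = Add(-434, -217) = -651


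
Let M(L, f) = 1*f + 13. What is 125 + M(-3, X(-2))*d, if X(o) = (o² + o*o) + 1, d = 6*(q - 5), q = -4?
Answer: -1063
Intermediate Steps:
d = -54 (d = 6*(-4 - 5) = 6*(-9) = -54)
X(o) = 1 + 2*o² (X(o) = (o² + o²) + 1 = 2*o² + 1 = 1 + 2*o²)
M(L, f) = 13 + f (M(L, f) = f + 13 = 13 + f)
125 + M(-3, X(-2))*d = 125 + (13 + (1 + 2*(-2)²))*(-54) = 125 + (13 + (1 + 2*4))*(-54) = 125 + (13 + (1 + 8))*(-54) = 125 + (13 + 9)*(-54) = 125 + 22*(-54) = 125 - 1188 = -1063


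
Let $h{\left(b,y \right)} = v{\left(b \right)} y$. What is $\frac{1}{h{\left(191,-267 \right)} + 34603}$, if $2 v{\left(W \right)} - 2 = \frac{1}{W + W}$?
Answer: $\frac{764}{26232437} \approx 2.9124 \cdot 10^{-5}$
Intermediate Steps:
$v{\left(W \right)} = 1 + \frac{1}{4 W}$ ($v{\left(W \right)} = 1 + \frac{1}{2 \left(W + W\right)} = 1 + \frac{1}{2 \cdot 2 W} = 1 + \frac{\frac{1}{2} \frac{1}{W}}{2} = 1 + \frac{1}{4 W}$)
$h{\left(b,y \right)} = \frac{y \left(\frac{1}{4} + b\right)}{b}$ ($h{\left(b,y \right)} = \frac{\frac{1}{4} + b}{b} y = \frac{y \left(\frac{1}{4} + b\right)}{b}$)
$\frac{1}{h{\left(191,-267 \right)} + 34603} = \frac{1}{\left(-267 + \frac{1}{4} \left(-267\right) \frac{1}{191}\right) + 34603} = \frac{1}{\left(-267 - \frac{267}{764}\right) + 34603} = \frac{1}{- \frac{204255}{764} + 34603} = \frac{1}{\frac{26232437}{764}} = \frac{764}{26232437}$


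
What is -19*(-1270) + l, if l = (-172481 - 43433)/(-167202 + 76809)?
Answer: 2181399004/90393 ≈ 24132.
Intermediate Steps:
l = 215914/90393 (l = -215914/(-90393) = -215914*(-1/90393) = 215914/90393 ≈ 2.3886)
-19*(-1270) + l = -19*(-1270) + 215914/90393 = 24130 + 215914/90393 = 2181399004/90393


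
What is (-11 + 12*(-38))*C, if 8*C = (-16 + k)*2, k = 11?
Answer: 2335/4 ≈ 583.75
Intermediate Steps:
C = -5/4 (C = ((-16 + 11)*2)/8 = (-5*2)/8 = (⅛)*(-10) = -5/4 ≈ -1.2500)
(-11 + 12*(-38))*C = (-11 + 12*(-38))*(-5/4) = (-11 - 456)*(-5/4) = -467*(-5/4) = 2335/4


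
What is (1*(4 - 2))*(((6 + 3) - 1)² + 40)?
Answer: 208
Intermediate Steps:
(1*(4 - 2))*(((6 + 3) - 1)² + 40) = (1*2)*((9 - 1)² + 40) = 2*(8² + 40) = 2*(64 + 40) = 2*104 = 208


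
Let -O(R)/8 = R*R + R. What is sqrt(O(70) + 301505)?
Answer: sqrt(261745) ≈ 511.61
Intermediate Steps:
O(R) = -8*R - 8*R**2 (O(R) = -8*(R*R + R) = -8*(R**2 + R) = -8*(R + R**2) = -8*R - 8*R**2)
sqrt(O(70) + 301505) = sqrt(-8*70*(1 + 70) + 301505) = sqrt(-8*70*71 + 301505) = sqrt(-39760 + 301505) = sqrt(261745)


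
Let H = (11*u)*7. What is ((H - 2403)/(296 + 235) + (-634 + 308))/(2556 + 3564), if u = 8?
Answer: -174893/3249720 ≈ -0.053818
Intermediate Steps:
H = 616 (H = (11*8)*7 = 88*7 = 616)
((H - 2403)/(296 + 235) + (-634 + 308))/(2556 + 3564) = ((616 - 2403)/(296 + 235) + (-634 + 308))/(2556 + 3564) = (-1787/531 - 326)/6120 = (-1787*1/531 - 326)*(1/6120) = (-1787/531 - 326)*(1/6120) = -174893/531*1/6120 = -174893/3249720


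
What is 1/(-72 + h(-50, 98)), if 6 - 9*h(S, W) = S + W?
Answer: -3/230 ≈ -0.013043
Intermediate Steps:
h(S, W) = ⅔ - S/9 - W/9 (h(S, W) = ⅔ - (S + W)/9 = ⅔ + (-S/9 - W/9) = ⅔ - S/9 - W/9)
1/(-72 + h(-50, 98)) = 1/(-72 + (⅔ - ⅑*(-50) - ⅑*98)) = 1/(-72 + (⅔ + 50/9 - 98/9)) = 1/(-72 - 14/3) = 1/(-230/3) = -3/230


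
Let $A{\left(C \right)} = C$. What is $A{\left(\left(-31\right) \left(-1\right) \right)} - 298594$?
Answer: $-298563$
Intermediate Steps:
$A{\left(\left(-31\right) \left(-1\right) \right)} - 298594 = \left(-31\right) \left(-1\right) - 298594 = 31 - 298594 = -298563$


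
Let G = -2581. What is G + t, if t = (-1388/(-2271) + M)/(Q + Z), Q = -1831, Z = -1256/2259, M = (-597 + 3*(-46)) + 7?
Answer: -1616528929909/626415229 ≈ -2580.6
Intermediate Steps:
M = -728 (M = (-597 - 138) + 7 = -735 + 7 = -728)
Z = -1256/2259 (Z = -1256*1/2259 = -1256/2259 ≈ -0.55600)
t = 248776140/626415229 (t = (-1388/(-2271) - 728)/(-1831 - 1256/2259) = (-1388*(-1/2271) - 728)/(-4137485/2259) = (1388/2271 - 728)*(-2259/4137485) = -1651900/2271*(-2259/4137485) = 248776140/626415229 ≈ 0.39714)
G + t = -2581 + 248776140/626415229 = -1616528929909/626415229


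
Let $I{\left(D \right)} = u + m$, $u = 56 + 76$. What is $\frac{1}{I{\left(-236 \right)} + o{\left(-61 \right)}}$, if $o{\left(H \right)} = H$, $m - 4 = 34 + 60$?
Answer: $\frac{1}{169} \approx 0.0059172$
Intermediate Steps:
$m = 98$ ($m = 4 + \left(34 + 60\right) = 4 + 94 = 98$)
$u = 132$
$I{\left(D \right)} = 230$ ($I{\left(D \right)} = 132 + 98 = 230$)
$\frac{1}{I{\left(-236 \right)} + o{\left(-61 \right)}} = \frac{1}{230 - 61} = \frac{1}{169}$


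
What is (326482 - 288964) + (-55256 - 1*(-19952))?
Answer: 2214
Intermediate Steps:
(326482 - 288964) + (-55256 - 1*(-19952)) = 37518 + (-55256 + 19952) = 37518 - 35304 = 2214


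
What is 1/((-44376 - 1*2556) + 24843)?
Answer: -1/22089 ≈ -4.5271e-5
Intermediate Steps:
1/((-44376 - 1*2556) + 24843) = 1/((-44376 - 2556) + 24843) = 1/(-46932 + 24843) = 1/(-22089) = -1/22089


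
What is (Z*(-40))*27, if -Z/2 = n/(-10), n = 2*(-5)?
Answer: 2160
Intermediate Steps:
n = -10
Z = -2 (Z = -(-20)/(-10) = -(-20)*(-1)/10 = -2*1 = -2)
(Z*(-40))*27 = -2*(-40)*27 = 80*27 = 2160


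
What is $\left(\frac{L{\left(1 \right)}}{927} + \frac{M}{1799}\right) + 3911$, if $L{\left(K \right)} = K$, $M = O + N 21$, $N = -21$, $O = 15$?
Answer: $\frac{6521876000}{1667673} \approx 3910.8$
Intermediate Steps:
$M = -426$ ($M = 15 - 441 = -426$)
$\left(\frac{L{\left(1 \right)}}{927} + \frac{M}{1799}\right) + 3911 = \left(1 \cdot \frac{1}{927} - \frac{426}{1799}\right) + 3911 = \left(\frac{1}{927} - \frac{426}{1799}\right) + 3911 = - \frac{393103}{1667673} + 3911 = \frac{6521876000}{1667673}$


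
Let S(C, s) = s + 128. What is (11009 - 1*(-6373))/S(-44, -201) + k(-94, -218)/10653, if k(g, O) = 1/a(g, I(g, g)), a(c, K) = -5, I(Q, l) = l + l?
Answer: -925852303/3888345 ≈ -238.11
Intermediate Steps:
I(Q, l) = 2*l
k(g, O) = -⅕ (k(g, O) = 1/(-5) = -⅕)
S(C, s) = 128 + s
(11009 - 1*(-6373))/S(-44, -201) + k(-94, -218)/10653 = (11009 - 1*(-6373))/(128 - 201) - ⅕/10653 = (11009 + 6373)/(-73) - ⅕*1/10653 = 17382*(-1/73) - 1/53265 = -17382/73 - 1/53265 = -925852303/3888345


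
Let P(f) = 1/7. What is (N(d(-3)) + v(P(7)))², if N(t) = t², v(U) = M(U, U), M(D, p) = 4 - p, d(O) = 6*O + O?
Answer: 9696996/49 ≈ 1.9790e+5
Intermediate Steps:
P(f) = ⅐
d(O) = 7*O
v(U) = 4 - U
(N(d(-3)) + v(P(7)))² = ((7*(-3))² + (4 - 1*⅐))² = ((-21)² + (4 - ⅐))² = (441 + 27/7)² = (3114/7)² = 9696996/49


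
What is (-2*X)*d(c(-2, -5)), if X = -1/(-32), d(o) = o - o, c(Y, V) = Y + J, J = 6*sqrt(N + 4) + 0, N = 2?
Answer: 0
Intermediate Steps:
J = 6*sqrt(6) (J = 6*sqrt(2 + 4) + 0 = 6*sqrt(6) + 0 = 6*sqrt(6) ≈ 14.697)
c(Y, V) = Y + 6*sqrt(6)
d(o) = 0
X = 1/32 (X = -1*(-1/32) = 1/32 ≈ 0.031250)
(-2*X)*d(c(-2, -5)) = -2*1/32*0 = -1/16*0 = 0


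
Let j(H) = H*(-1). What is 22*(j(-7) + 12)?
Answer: 418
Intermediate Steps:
j(H) = -H
22*(j(-7) + 12) = 22*(-1*(-7) + 12) = 22*(7 + 12) = 22*19 = 418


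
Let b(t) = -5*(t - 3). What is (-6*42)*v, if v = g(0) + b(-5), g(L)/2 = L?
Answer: -10080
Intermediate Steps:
g(L) = 2*L
b(t) = 15 - 5*t (b(t) = -5*(-3 + t) = 15 - 5*t)
v = 40 (v = 2*0 + (15 - 5*(-5)) = 0 + (15 + 25) = 0 + 40 = 40)
(-6*42)*v = -6*42*40 = -252*40 = -10080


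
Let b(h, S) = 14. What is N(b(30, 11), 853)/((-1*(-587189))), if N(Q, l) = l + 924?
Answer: 1777/587189 ≈ 0.0030263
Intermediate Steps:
N(Q, l) = 924 + l
N(b(30, 11), 853)/((-1*(-587189))) = (924 + 853)/((-1*(-587189))) = 1777/587189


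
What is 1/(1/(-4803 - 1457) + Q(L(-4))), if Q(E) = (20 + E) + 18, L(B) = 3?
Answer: 6260/256659 ≈ 0.024390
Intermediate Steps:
Q(E) = 38 + E
1/(1/(-4803 - 1457) + Q(L(-4))) = 1/(1/(-4803 - 1457) + (38 + 3)) = 1/(1/(-6260) + 41) = 1/(-1/6260 + 41) = 1/(256659/6260) = 6260/256659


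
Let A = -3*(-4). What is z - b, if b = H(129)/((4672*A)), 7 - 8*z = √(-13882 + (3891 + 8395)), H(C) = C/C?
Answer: 49055/56064 - I*√399/4 ≈ 0.87498 - 4.9937*I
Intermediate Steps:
A = 12
H(C) = 1
z = 7/8 - I*√399/4 (z = 7/8 - √(-13882 + (3891 + 8395))/8 = 7/8 - √(-13882 + 12286)/8 = 7/8 - I*√399/4 ≈ 0.875 - 4.9937*I)
b = 1/56064 (b = 1/(4672*12) = 1/56064 ≈ 1.7837e-5)
z - b = (7/8 - I*√399/4) - 1*1/56064 = (7/8 - I*√399/4) - 1/56064 = 49055/56064 - I*√399/4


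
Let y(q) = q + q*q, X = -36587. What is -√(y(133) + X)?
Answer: -3*I*√2085 ≈ -136.99*I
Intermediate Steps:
y(q) = q + q²
-√(y(133) + X) = -√(133*(1 + 133) - 36587) = -√(133*134 - 36587) = -√(17822 - 36587) = -√(-18765) = -3*I*√2085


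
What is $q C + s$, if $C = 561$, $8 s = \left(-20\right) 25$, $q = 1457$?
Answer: $\frac{1634629}{2} \approx 8.1731 \cdot 10^{5}$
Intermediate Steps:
$s = - \frac{125}{2}$ ($s = \frac{\left(-20\right) 25}{8} = \frac{1}{8} \left(-500\right) = - \frac{125}{2} \approx -62.5$)
$q C + s = 1457 \cdot 561 - \frac{125}{2} = 817377 - \frac{125}{2} = \frac{1634629}{2}$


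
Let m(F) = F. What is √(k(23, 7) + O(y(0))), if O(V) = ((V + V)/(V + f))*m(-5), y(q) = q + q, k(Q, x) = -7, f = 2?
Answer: I*√7 ≈ 2.6458*I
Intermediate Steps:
y(q) = 2*q
O(V) = -10*V/(2 + V) (O(V) = ((V + V)/(V + 2))*(-5) = ((2*V)/(2 + V))*(-5) = (2*V/(2 + V))*(-5) = -10*V/(2 + V))
√(k(23, 7) + O(y(0))) = √(-7 - 10*2*0/(2 + 2*0)) = √(-7 - 10*0/(2 + 0)) = √(-7 - 10*0/2) = √(-7 - 10*0*½) = √(-7 + 0) = √(-7) = I*√7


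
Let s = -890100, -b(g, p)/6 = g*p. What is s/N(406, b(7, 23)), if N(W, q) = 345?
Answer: -2580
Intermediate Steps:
b(g, p) = -6*g*p
s/N(406, b(7, 23)) = -890100/345 = -890100*1/345 = -2580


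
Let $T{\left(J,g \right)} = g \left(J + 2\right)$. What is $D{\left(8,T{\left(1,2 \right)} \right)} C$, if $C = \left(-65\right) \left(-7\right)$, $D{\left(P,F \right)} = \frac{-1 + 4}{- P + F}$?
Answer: $- \frac{1365}{2} \approx -682.5$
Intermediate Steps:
$T{\left(J,g \right)} = g \left(2 + J\right)$
$D{\left(P,F \right)} = \frac{3}{F - P}$
$C = 455$
$D{\left(8,T{\left(1,2 \right)} \right)} C = \frac{3}{2 \left(2 + 1\right) - 8} \cdot 455 = \frac{3}{2 \cdot 3 - 8} \cdot 455 = \frac{3}{6 - 8} \cdot 455 = \frac{3}{-2} \cdot 455 = 3 \left(- \frac{1}{2}\right) 455 = \left(- \frac{3}{2}\right) 455 = - \frac{1365}{2}$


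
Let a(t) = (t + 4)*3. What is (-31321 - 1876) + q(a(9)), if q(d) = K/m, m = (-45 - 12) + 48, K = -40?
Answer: -298733/9 ≈ -33193.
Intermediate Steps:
a(t) = 12 + 3*t (a(t) = (4 + t)*3 = 12 + 3*t)
m = -9 (m = -57 + 48 = -9)
q(d) = 40/9 (q(d) = -40/(-9) = -40*(-⅑) = 40/9)
(-31321 - 1876) + q(a(9)) = (-31321 - 1876) + 40/9 = -33197 + 40/9 = -298733/9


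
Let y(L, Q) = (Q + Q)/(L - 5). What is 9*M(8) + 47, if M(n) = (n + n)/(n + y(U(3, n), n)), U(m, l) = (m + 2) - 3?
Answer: 101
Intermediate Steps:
U(m, l) = -1 + m (U(m, l) = (2 + m) - 3 = -1 + m)
y(L, Q) = 2*Q/(-5 + L) (y(L, Q) = (2*Q)/(-5 + L) = 2*Q/(-5 + L))
M(n) = 6 (M(n) = (n + n)/(n + 2*n/(-5 + (-1 + 3))) = (2*n)/(n + 2*n/(-5 + 2)) = (2*n)/(n + 2*n/(-3)) = (2*n)/(n + 2*n*(-⅓)) = (2*n)/(n - 2*n/3) = (2*n)/((n/3)) = (2*n)*(3/n) = 6)
9*M(8) + 47 = 9*6 + 47 = 54 + 47 = 101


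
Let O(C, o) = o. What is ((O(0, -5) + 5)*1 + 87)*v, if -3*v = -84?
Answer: 2436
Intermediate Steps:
v = 28 (v = -⅓*(-84) = 28)
((O(0, -5) + 5)*1 + 87)*v = ((-5 + 5)*1 + 87)*28 = (0*1 + 87)*28 = (0 + 87)*28 = 87*28 = 2436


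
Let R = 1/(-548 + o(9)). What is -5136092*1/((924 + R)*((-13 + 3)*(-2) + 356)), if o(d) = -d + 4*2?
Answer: -704928627/47683850 ≈ -14.783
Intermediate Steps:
o(d) = 8 - d (o(d) = -d + 8 = 8 - d)
R = -1/549 (R = 1/(-548 + (8 - 1*9)) = 1/(-548 + (8 - 9)) = 1/(-548 - 1) = 1/(-549) = -1/549 ≈ -0.0018215)
-5136092*1/((924 + R)*((-13 + 3)*(-2) + 356)) = -5136092*1/((924 - 1/549)*((-13 + 3)*(-2) + 356)) = -5136092*549/(507275*(-10*(-2) + 356)) = -5136092*549/(507275*(20 + 356)) = -5136092/((507275/549)*376) = -5136092/190735400/549 = -5136092*549/190735400 = -704928627/47683850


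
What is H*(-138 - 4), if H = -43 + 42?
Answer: 142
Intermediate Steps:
H = -1
H*(-138 - 4) = -(-138 - 4) = -1*(-142) = 142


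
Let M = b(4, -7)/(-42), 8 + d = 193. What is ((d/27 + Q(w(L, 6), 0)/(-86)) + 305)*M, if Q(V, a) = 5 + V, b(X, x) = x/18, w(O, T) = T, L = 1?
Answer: 723823/250776 ≈ 2.8863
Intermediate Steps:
d = 185 (d = -8 + 193 = 185)
b(X, x) = x/18 (b(X, x) = x*(1/18) = x/18)
M = 1/108 (M = ((1/18)*(-7))/(-42) = -7/18*(-1/42) = 1/108 ≈ 0.0092593)
((d/27 + Q(w(L, 6), 0)/(-86)) + 305)*M = ((185/27 + (5 + 6)/(-86)) + 305)*(1/108) = ((185*(1/27) + 11*(-1/86)) + 305)*(1/108) = ((185/27 - 11/86) + 305)*(1/108) = (15613/2322 + 305)*(1/108) = (723823/2322)*(1/108) = 723823/250776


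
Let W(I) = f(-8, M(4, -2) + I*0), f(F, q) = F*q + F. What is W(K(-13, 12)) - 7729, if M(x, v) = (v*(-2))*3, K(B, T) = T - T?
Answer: -7833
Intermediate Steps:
K(B, T) = 0
M(x, v) = -6*v (M(x, v) = -2*v*3 = -6*v)
f(F, q) = F + F*q
W(I) = -104 (W(I) = -8*(1 + (-6*(-2) + I*0)) = -8*(1 + (12 + 0)) = -8*(1 + 12) = -8*13 = -104)
W(K(-13, 12)) - 7729 = -104 - 7729 = -7833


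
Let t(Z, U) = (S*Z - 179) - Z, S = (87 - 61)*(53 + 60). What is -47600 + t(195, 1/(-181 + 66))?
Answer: 524936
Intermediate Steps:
S = 2938 (S = 26*113 = 2938)
t(Z, U) = -179 + 2937*Z (t(Z, U) = (2938*Z - 179) - Z = (-179 + 2938*Z) - Z = -179 + 2937*Z)
-47600 + t(195, 1/(-181 + 66)) = -47600 + (-179 + 2937*195) = -47600 + (-179 + 572715) = -47600 + 572536 = 524936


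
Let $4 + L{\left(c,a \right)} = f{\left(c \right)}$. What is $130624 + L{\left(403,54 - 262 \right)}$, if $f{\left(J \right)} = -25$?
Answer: $130595$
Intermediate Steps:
$L{\left(c,a \right)} = -29$ ($L{\left(c,a \right)} = -4 - 25 = -29$)
$130624 + L{\left(403,54 - 262 \right)} = 130624 - 29 = 130595$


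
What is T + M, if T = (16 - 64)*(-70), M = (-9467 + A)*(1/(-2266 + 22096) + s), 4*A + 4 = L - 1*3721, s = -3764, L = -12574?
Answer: 4043297841073/79320 ≈ 5.0975e+7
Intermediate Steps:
A = -16299/4 (A = -1 + (-12574 - 1*3721)/4 = -1 + (-12574 - 3721)/4 = -1 + (¼)*(-16295) = -1 - 16295/4 = -16299/4 ≈ -4074.8)
M = 4043031325873/79320 (M = (-9467 - 16299/4)*(1/(-2266 + 22096) - 3764) = -54167*(1/19830 - 3764)/4 = -54167/4*(-74640119/19830) = 4043031325873/79320 ≈ 5.0971e+7)
T = 3360 (T = -48*(-70) = 3360)
T + M = 3360 + 4043031325873/79320 = 4043297841073/79320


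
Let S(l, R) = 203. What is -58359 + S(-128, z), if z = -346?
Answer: -58156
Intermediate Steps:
-58359 + S(-128, z) = -58359 + 203 = -58156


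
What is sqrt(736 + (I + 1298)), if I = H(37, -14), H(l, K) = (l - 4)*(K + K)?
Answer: sqrt(1110) ≈ 33.317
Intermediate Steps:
H(l, K) = 2*K*(-4 + l) (H(l, K) = (-4 + l)*(2*K) = 2*K*(-4 + l))
I = -924 (I = 2*(-14)*(-4 + 37) = 2*(-14)*33 = -924)
sqrt(736 + (I + 1298)) = sqrt(736 + (-924 + 1298)) = sqrt(736 + 374) = sqrt(1110)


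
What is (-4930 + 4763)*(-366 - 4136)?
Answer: 751834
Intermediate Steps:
(-4930 + 4763)*(-366 - 4136) = -167*(-4502) = 751834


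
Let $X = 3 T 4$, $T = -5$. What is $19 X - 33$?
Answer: $-1173$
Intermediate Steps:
$X = -60$ ($X = 3 \left(-5\right) 4 = \left(-15\right) 4 = -60$)
$19 X - 33 = 19 \left(-60\right) - 33 = -1140 - 33 = -1173$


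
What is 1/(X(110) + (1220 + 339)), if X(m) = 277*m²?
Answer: 1/3353259 ≈ 2.9822e-7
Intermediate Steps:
1/(X(110) + (1220 + 339)) = 1/(277*110² + (1220 + 339)) = 1/(277*12100 + 1559) = 1/(3351700 + 1559) = 1/3353259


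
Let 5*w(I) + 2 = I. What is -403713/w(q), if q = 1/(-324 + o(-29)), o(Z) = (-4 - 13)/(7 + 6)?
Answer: 8536511385/8471 ≈ 1.0077e+6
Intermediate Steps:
o(Z) = -17/13
q = -13/4229 (q = 1/(-324 - 17/13) = 1/(-4229/13) = -13/4229 ≈ -0.0030740)
w(I) = -⅖ + I/5
-403713/w(q) = -403713/(-⅖ + (⅕)*(-13/4229)) = -403713/(-⅖ - 13/21145) = -403713/(-8471/21145) = -403713*(-21145/8471) = 8536511385/8471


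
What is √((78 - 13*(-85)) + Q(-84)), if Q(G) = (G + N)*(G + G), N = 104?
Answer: I*√2177 ≈ 46.658*I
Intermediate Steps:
Q(G) = 2*G*(104 + G) (Q(G) = (G + 104)*(G + G) = (104 + G)*(2*G) = 2*G*(104 + G))
√((78 - 13*(-85)) + Q(-84)) = √((78 - 13*(-85)) + 2*(-84)*(104 - 84)) = √((78 + 1105) + 2*(-84)*20) = √(1183 - 3360) = √(-2177) = I*√2177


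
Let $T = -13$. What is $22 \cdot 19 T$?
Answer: $-5434$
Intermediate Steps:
$22 \cdot 19 T = 22 \cdot 19 \left(-13\right) = 418 \left(-13\right) = -5434$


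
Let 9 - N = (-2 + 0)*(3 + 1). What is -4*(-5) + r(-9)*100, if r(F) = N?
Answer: 1720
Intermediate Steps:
N = 17 (N = 9 - (-2 + 0)*(3 + 1) = 9 - (-2)*4 = 9 - 1*(-8) = 9 + 8 = 17)
r(F) = 17
-4*(-5) + r(-9)*100 = -4*(-5) + 17*100 = 20 + 1700 = 1720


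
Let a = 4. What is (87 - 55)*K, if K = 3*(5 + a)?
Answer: 864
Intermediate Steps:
K = 27 (K = 3*(5 + 4) = 3*9 = 27)
(87 - 55)*K = (87 - 55)*27 = 32*27 = 864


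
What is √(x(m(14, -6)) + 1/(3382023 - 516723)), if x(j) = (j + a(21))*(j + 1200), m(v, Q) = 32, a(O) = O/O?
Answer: √3337834869259053/286530 ≈ 201.63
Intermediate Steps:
a(O) = 1
x(j) = (1 + j)*(1200 + j) (x(j) = (j + 1)*(j + 1200) = (1 + j)*(1200 + j))
√(x(m(14, -6)) + 1/(3382023 - 516723)) = √((1200 + 32² + 1201*32) + 1/(3382023 - 516723)) = √((1200 + 1024 + 38432) + 1/2865300) = √(40656 + 1/2865300) = √(116491636801/2865300) = √3337834869259053/286530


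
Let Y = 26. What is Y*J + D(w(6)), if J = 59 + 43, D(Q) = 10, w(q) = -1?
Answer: 2662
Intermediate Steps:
J = 102
Y*J + D(w(6)) = 26*102 + 10 = 2652 + 10 = 2662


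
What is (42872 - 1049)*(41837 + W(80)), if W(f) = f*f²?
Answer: 23163124851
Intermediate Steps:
W(f) = f³
(42872 - 1049)*(41837 + W(80)) = (42872 - 1049)*(41837 + 80³) = 41823*(41837 + 512000) = 41823*553837 = 23163124851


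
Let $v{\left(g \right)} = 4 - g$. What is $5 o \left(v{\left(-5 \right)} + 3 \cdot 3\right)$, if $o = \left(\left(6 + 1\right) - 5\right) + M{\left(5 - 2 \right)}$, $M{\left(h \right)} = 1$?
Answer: $270$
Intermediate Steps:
$o = 3$ ($o = \left(\left(6 + 1\right) - 5\right) + 1 = \left(7 - 5\right) + 1 = 2 + 1 = 3$)
$5 o \left(v{\left(-5 \right)} + 3 \cdot 3\right) = 5 \cdot 3 \left(\left(4 - -5\right) + 3 \cdot 3\right) = 15 \left(\left(4 + 5\right) + 9\right) = 15 \left(9 + 9\right) = 15 \cdot 18 = 270$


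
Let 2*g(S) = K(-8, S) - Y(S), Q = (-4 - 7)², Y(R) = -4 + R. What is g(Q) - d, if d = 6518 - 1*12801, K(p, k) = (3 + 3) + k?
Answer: 6288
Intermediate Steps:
Q = 121 (Q = (-11)² = 121)
K(p, k) = 6 + k
d = -6283 (d = 6518 - 12801 = -6283)
g(S) = 5 (g(S) = ((6 + S) - (-4 + S))/2 = ((6 + S) + (4 - S))/2 = (½)*10 = 5)
g(Q) - d = 5 - 1*(-6283) = 5 + 6283 = 6288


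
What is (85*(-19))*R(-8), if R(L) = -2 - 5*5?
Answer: 43605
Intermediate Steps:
R(L) = -27 (R(L) = -2 - 25 = -27)
(85*(-19))*R(-8) = (85*(-19))*(-27) = -1615*(-27) = 43605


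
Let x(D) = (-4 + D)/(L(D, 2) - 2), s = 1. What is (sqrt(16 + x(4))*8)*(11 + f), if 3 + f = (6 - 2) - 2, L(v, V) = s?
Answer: 320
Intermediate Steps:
L(v, V) = 1
x(D) = 4 - D (x(D) = (-4 + D)/(1 - 2) = (-4 + D)/(-1) = (-4 + D)*(-1) = 4 - D)
f = -1 (f = -3 + ((6 - 2) - 2) = -3 + (4 - 2) = -3 + 2 = -1)
(sqrt(16 + x(4))*8)*(11 + f) = (sqrt(16 + (4 - 1*4))*8)*(11 - 1) = (sqrt(16 + (4 - 4))*8)*10 = (sqrt(16 + 0)*8)*10 = (sqrt(16)*8)*10 = (4*8)*10 = 32*10 = 320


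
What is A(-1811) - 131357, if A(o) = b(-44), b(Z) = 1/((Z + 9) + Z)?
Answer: -10377204/79 ≈ -1.3136e+5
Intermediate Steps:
b(Z) = 1/(9 + 2*Z) (b(Z) = 1/((9 + Z) + Z) = 1/(9 + 2*Z))
A(o) = -1/79 (A(o) = 1/(9 + 2*(-44)) = 1/(9 - 88) = 1/(-79) = -1/79)
A(-1811) - 131357 = -1/79 - 131357 = -10377204/79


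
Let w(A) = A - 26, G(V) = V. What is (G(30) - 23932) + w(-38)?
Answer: -23966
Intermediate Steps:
w(A) = -26 + A
(G(30) - 23932) + w(-38) = (30 - 23932) + (-26 - 38) = -23902 - 64 = -23966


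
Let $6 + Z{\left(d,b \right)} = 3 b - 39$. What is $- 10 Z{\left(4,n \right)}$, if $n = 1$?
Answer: $420$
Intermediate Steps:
$Z{\left(d,b \right)} = -45 + 3 b$ ($Z{\left(d,b \right)} = -6 + \left(3 b - 39\right) = -6 + \left(-39 + 3 b\right) = -45 + 3 b$)
$- 10 Z{\left(4,n \right)} = - 10 \left(-45 + 3 \cdot 1\right) = - 10 \left(-45 + 3\right) = \left(-10\right) \left(-42\right) = 420$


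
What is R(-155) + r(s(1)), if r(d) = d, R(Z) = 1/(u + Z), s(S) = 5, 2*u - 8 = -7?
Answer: 1543/309 ≈ 4.9935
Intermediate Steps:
u = ½ (u = 4 + (½)*(-7) = 4 - 7/2 = ½ ≈ 0.50000)
R(Z) = 1/(½ + Z)
R(-155) + r(s(1)) = 2/(1 + 2*(-155)) + 5 = 2/(1 - 310) + 5 = 2/(-309) + 5 = 2*(-1/309) + 5 = -2/309 + 5 = 1543/309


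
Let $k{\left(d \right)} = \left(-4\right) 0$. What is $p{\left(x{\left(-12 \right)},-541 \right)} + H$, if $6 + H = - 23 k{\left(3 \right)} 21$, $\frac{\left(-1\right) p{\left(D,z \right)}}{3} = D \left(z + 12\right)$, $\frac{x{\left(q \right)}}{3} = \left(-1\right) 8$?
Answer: $-38094$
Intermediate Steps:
$k{\left(d \right)} = 0$
$x{\left(q \right)} = -24$ ($x{\left(q \right)} = 3 \left(\left(-1\right) 8\right) = 3 \left(-8\right) = -24$)
$p{\left(D,z \right)} = - 3 D \left(12 + z\right)$ ($p{\left(D,z \right)} = - 3 D \left(z + 12\right) = - 3 D \left(12 + z\right)$)
$H = -6$ ($H = -6 + \left(-23\right) 0 \cdot 21 = -6 + 0 \cdot 21 = -6 + 0 = -6$)
$p{\left(x{\left(-12 \right)},-541 \right)} + H = \left(-3\right) \left(-24\right) \left(12 - 541\right) - 6 = \left(-3\right) \left(-24\right) \left(-529\right) - 6 = -38088 - 6 = -38094$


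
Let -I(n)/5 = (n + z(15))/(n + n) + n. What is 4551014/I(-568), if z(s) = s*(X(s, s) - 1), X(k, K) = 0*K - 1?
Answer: 2584975952/1611625 ≈ 1604.0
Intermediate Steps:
X(k, K) = -1 (X(k, K) = 0 - 1 = -1)
z(s) = -2*s (z(s) = s*(-1 - 1) = s*(-2) = -2*s)
I(n) = -5*n - 5*(-30 + n)/(2*n) (I(n) = -5*((n - 2*15)/(n + n) + n) = -5*((n - 30)/((2*n)) + n) = -5*((-30 + n)*(1/(2*n)) + n) = -5*((-30 + n)/(2*n) + n) = -5*(n + (-30 + n)/(2*n)) = -5*n - 5*(-30 + n)/(2*n))
4551014/I(-568) = 4551014/(-5/2 - 5*(-568) + 75/(-568)) = 4551014/(-5/2 + 2840 + 75*(-1/568)) = 4551014/(-5/2 + 2840 - 75/568) = 4551014/(1611625/568) = 4551014*(568/1611625) = 2584975952/1611625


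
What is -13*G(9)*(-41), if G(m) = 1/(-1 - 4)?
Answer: -533/5 ≈ -106.60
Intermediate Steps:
G(m) = -⅕ (G(m) = 1/(-5) = -⅕)
-13*G(9)*(-41) = -13*(-⅕)*(-41) = (13/5)*(-41) = -533/5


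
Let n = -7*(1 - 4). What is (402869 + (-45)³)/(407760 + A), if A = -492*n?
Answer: 77936/99357 ≈ 0.78440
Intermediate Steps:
n = 21 (n = -7*(-3) = 21)
A = -10332 (A = -492*21 = -10332)
(402869 + (-45)³)/(407760 + A) = (402869 + (-45)³)/(407760 - 10332) = (402869 - 91125)/397428 = 311744*(1/397428) = 77936/99357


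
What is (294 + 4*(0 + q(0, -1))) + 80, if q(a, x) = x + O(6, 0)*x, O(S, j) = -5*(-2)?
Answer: 330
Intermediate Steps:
O(S, j) = 10
q(a, x) = 11*x (q(a, x) = x + 10*x = 11*x)
(294 + 4*(0 + q(0, -1))) + 80 = (294 + 4*(0 + 11*(-1))) + 80 = (294 + 4*(0 - 11)) + 80 = (294 + 4*(-11)) + 80 = (294 - 44) + 80 = 250 + 80 = 330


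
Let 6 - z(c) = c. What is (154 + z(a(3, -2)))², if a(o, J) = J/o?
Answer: 232324/9 ≈ 25814.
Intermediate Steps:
z(c) = 6 - c
(154 + z(a(3, -2)))² = (154 + (6 - (-2)/3))² = (154 + (6 - 1*(-⅔)))² = (154 + (6 + ⅔))² = (154 + 20/3)² = (482/3)² = 232324/9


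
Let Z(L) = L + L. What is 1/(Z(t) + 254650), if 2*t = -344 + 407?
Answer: 1/254713 ≈ 3.9260e-6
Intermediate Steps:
t = 63/2 (t = (-344 + 407)/2 = (½)*63 = 63/2 ≈ 31.500)
Z(L) = 2*L
1/(Z(t) + 254650) = 1/(2*(63/2) + 254650) = 1/(63 + 254650) = 1/254713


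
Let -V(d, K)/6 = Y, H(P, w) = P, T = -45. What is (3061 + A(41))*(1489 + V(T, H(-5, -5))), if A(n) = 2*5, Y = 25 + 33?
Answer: 3504011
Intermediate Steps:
Y = 58
V(d, K) = -348 (V(d, K) = -6*58 = -348)
A(n) = 10
(3061 + A(41))*(1489 + V(T, H(-5, -5))) = (3061 + 10)*(1489 - 348) = 3071*1141 = 3504011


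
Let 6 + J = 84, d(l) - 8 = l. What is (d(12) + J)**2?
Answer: 9604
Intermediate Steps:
d(l) = 8 + l
J = 78 (J = -6 + 84 = 78)
(d(12) + J)**2 = ((8 + 12) + 78)**2 = (20 + 78)**2 = 98**2 = 9604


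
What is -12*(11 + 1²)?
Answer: -144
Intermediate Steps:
-12*(11 + 1²) = -12*(11 + 1) = -12*12 = -144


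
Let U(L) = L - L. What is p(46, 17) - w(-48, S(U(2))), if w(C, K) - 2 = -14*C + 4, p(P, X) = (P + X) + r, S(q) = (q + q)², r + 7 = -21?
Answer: -643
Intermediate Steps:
r = -28 (r = -7 - 21 = -28)
U(L) = 0
S(q) = 4*q² (S(q) = (2*q)² = 4*q²)
p(P, X) = -28 + P + X (p(P, X) = (P + X) - 28 = -28 + P + X)
w(C, K) = 6 - 14*C (w(C, K) = 2 + (-14*C + 4) = 2 + (4 - 14*C) = 6 - 14*C)
p(46, 17) - w(-48, S(U(2))) = (-28 + 46 + 17) - (6 - 14*(-48)) = 35 - (6 + 672) = 35 - 1*678 = 35 - 678 = -643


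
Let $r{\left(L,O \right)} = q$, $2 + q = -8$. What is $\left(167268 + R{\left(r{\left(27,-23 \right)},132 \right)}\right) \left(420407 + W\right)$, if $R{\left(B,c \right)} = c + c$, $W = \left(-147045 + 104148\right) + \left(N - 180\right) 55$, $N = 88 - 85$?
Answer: $61614081300$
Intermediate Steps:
$q = -10$ ($q = -2 - 8 = -10$)
$N = 3$ ($N = 88 - 85 = 3$)
$r{\left(L,O \right)} = -10$
$W = -52632$ ($W = \left(-147045 + 104148\right) + \left(3 - 180\right) 55 = -42897 - 9735 = -52632$)
$R{\left(B,c \right)} = 2 c$
$\left(167268 + R{\left(r{\left(27,-23 \right)},132 \right)}\right) \left(420407 + W\right) = \left(167268 + 2 \cdot 132\right) \left(420407 - 52632\right) = \left(167268 + 264\right) 367775 = 167532 \cdot 367775 = 61614081300$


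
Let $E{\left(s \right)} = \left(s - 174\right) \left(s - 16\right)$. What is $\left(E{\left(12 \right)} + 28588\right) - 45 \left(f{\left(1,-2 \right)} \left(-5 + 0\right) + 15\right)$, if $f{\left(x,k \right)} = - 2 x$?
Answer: $28111$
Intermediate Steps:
$E{\left(s \right)} = \left(-174 + s\right) \left(-16 + s\right)$
$\left(E{\left(12 \right)} + 28588\right) - 45 \left(f{\left(1,-2 \right)} \left(-5 + 0\right) + 15\right) = \left(\left(2784 + 12^{2} - 2280\right) + 28588\right) - 45 \left(\left(-2\right) 1 \left(-5 + 0\right) + 15\right) = \left(\left(2784 + 144 - 2280\right) + 28588\right) - 45 \left(\left(-2\right) \left(-5\right) + 15\right) = \left(648 + 28588\right) - 45 \left(10 + 15\right) = 29236 - 1125 = 28111$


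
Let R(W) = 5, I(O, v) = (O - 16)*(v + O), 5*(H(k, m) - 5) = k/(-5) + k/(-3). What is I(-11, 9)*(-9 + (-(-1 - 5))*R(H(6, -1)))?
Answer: 1134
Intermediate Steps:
H(k, m) = 5 - 8*k/75 (H(k, m) = 5 + (k/(-5) + k/(-3))/5 = 5 + (k*(-⅕) + k*(-⅓))/5 = 5 + (-k/5 - k/3)/5 = 5 + (-8*k/15)/5 = 5 - 8*k/75)
I(O, v) = (-16 + O)*(O + v)
I(-11, 9)*(-9 + (-(-1 - 5))*R(H(6, -1))) = ((-11)² - 16*(-11) - 16*9 - 11*9)*(-9 - (-1 - 5)*5) = (121 + 176 - 144 - 99)*(-9 - 1*(-6)*5) = 54*(-9 + 6*5) = 54*(-9 + 30) = 54*21 = 1134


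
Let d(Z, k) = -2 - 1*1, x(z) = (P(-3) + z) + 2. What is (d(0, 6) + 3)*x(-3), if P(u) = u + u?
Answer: 0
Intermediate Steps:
P(u) = 2*u
x(z) = -4 + z (x(z) = (2*(-3) + z) + 2 = (-6 + z) + 2 = -4 + z)
d(Z, k) = -3 (d(Z, k) = -2 - 1 = -3)
(d(0, 6) + 3)*x(-3) = (-3 + 3)*(-4 - 3) = 0*(-7) = 0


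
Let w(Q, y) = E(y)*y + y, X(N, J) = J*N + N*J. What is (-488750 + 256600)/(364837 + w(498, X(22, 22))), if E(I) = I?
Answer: -232150/1302829 ≈ -0.17819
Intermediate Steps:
X(N, J) = 2*J*N (X(N, J) = J*N + J*N = 2*J*N)
w(Q, y) = y + y² (w(Q, y) = y*y + y = y² + y = y + y²)
(-488750 + 256600)/(364837 + w(498, X(22, 22))) = (-488750 + 256600)/(364837 + (2*22*22)*(1 + 2*22*22)) = -232150/(364837 + 968*(1 + 968)) = -232150/(364837 + 968*969) = -232150/(364837 + 937992) = -232150/1302829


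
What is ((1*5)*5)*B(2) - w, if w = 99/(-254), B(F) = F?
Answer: 12799/254 ≈ 50.390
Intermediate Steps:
w = -99/254 (w = 99*(-1/254) = -99/254 ≈ -0.38976)
((1*5)*5)*B(2) - w = ((1*5)*5)*2 - 1*(-99/254) = (5*5)*2 + 99/254 = 25*2 + 99/254 = 50 + 99/254 = 12799/254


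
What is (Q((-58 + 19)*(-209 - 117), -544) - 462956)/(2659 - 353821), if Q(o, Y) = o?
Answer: 225121/175581 ≈ 1.2821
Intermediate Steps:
(Q((-58 + 19)*(-209 - 117), -544) - 462956)/(2659 - 353821) = ((-58 + 19)*(-209 - 117) - 462956)/(2659 - 353821) = (-39*(-326) - 462956)/(-351162) = (12714 - 462956)*(-1/351162) = -450242*(-1/351162) = 225121/175581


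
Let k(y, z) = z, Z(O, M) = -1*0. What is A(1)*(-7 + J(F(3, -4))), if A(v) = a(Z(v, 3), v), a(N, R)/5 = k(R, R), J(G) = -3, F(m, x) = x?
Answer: -50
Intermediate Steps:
Z(O, M) = 0
a(N, R) = 5*R
A(v) = 5*v
A(1)*(-7 + J(F(3, -4))) = (5*1)*(-7 - 3) = 5*(-10) = -50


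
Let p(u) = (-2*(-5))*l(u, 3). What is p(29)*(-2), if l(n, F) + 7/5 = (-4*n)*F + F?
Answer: 6928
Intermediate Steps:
l(n, F) = -7/5 + F - 4*F*n (l(n, F) = -7/5 + ((-4*n)*F + F) = -7/5 + (-4*F*n + F) = -7/5 + (F - 4*F*n) = -7/5 + F - 4*F*n)
p(u) = 16 - 120*u (p(u) = (-2*(-5))*(-7/5 + 3 - 4*3*u) = 10*(-7/5 + 3 - 12*u) = 10*(8/5 - 12*u) = 16 - 120*u)
p(29)*(-2) = (16 - 120*29)*(-2) = (16 - 3480)*(-2) = -3464*(-2) = 6928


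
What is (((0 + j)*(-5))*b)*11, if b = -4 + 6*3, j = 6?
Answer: -4620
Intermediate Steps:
b = 14 (b = -4 + 18 = 14)
(((0 + j)*(-5))*b)*11 = (((0 + 6)*(-5))*14)*11 = ((6*(-5))*14)*11 = -30*14*11 = -420*11 = -4620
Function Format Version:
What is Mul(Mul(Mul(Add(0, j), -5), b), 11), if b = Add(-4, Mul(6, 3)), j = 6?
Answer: -4620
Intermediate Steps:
b = 14 (b = Add(-4, 18) = 14)
Mul(Mul(Mul(Add(0, j), -5), b), 11) = Mul(Mul(Mul(Add(0, 6), -5), 14), 11) = Mul(Mul(Mul(6, -5), 14), 11) = Mul(Mul(-30, 14), 11) = Mul(-420, 11) = -4620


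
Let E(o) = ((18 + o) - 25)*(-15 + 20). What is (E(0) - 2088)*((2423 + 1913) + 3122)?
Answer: -15833334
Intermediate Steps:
E(o) = -35 + 5*o (E(o) = (-7 + o)*5 = -35 + 5*o)
(E(0) - 2088)*((2423 + 1913) + 3122) = ((-35 + 5*0) - 2088)*((2423 + 1913) + 3122) = ((-35 + 0) - 2088)*(4336 + 3122) = (-35 - 2088)*7458 = -2123*7458 = -15833334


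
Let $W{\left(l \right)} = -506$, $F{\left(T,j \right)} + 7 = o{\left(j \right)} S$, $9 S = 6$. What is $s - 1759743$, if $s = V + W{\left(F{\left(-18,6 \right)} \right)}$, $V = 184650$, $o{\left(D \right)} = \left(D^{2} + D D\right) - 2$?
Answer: $-1575599$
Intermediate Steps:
$S = \frac{2}{3}$ ($S = \frac{1}{9} \cdot 6 = \frac{2}{3} \approx 0.66667$)
$o{\left(D \right)} = -2 + 2 D^{2}$ ($o{\left(D \right)} = \left(D^{2} + D^{2}\right) - 2 = 2 D^{2} - 2 = -2 + 2 D^{2}$)
$F{\left(T,j \right)} = - \frac{25}{3} + \frac{4 j^{2}}{3}$ ($F{\left(T,j \right)} = -7 + \left(-2 + 2 j^{2}\right) \frac{2}{3} = -7 + \left(- \frac{4}{3} + \frac{4 j^{2}}{3}\right) = - \frac{25}{3} + \frac{4 j^{2}}{3}$)
$s = 184144$ ($s = 184650 - 506 = 184144$)
$s - 1759743 = 184144 - 1759743 = -1575599$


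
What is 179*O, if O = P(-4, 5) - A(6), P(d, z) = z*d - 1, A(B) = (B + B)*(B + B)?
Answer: -29535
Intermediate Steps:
A(B) = 4*B² (A(B) = (2*B)*(2*B) = 4*B²)
P(d, z) = -1 + d*z (P(d, z) = d*z - 1 = -1 + d*z)
O = -165 (O = (-1 - 4*5) - 4*6² = (-1 - 20) - 4*36 = -21 - 1*144 = -21 - 144 = -165)
179*O = 179*(-165) = -29535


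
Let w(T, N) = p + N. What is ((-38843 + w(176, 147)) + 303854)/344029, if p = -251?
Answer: 264907/344029 ≈ 0.77001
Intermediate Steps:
w(T, N) = -251 + N
((-38843 + w(176, 147)) + 303854)/344029 = ((-38843 + (-251 + 147)) + 303854)/344029 = ((-38843 - 104) + 303854)*(1/344029) = (-38947 + 303854)*(1/344029) = 264907*(1/344029) = 264907/344029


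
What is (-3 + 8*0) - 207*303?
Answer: -62724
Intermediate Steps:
(-3 + 8*0) - 207*303 = (-3 + 0) - 62721 = -3 - 62721 = -62724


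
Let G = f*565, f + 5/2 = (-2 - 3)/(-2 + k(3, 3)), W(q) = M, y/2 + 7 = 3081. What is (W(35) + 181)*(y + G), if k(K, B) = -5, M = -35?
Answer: 5252131/7 ≈ 7.5030e+5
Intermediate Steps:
y = 6148 (y = -14 + 2*3081 = -14 + 6162 = 6148)
W(q) = -35
f = -25/14 (f = -5/2 + (-2 - 3)/(-2 - 5) = -5/2 - 5/(-7) = -5/2 - 5*(-⅐) = -5/2 + 5/7 = -25/14 ≈ -1.7857)
G = -14125/14 (G = -25/14*565 = -14125/14 ≈ -1008.9)
(W(35) + 181)*(y + G) = (-35 + 181)*(6148 - 14125/14) = 146*(71947/14) = 5252131/7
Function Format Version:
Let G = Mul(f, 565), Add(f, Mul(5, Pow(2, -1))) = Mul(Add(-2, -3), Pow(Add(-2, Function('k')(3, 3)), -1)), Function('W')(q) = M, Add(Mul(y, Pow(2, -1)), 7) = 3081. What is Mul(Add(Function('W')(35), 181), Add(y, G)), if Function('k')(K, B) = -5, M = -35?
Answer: Rational(5252131, 7) ≈ 7.5030e+5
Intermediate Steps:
y = 6148 (y = Add(-14, Mul(2, 3081)) = Add(-14, 6162) = 6148)
Function('W')(q) = -35
f = Rational(-25, 14) (f = Add(Rational(-5, 2), Mul(Add(-2, -3), Pow(Add(-2, -5), -1))) = Add(Rational(-5, 2), Mul(-5, Pow(-7, -1))) = Add(Rational(-5, 2), Mul(-5, Rational(-1, 7))) = Add(Rational(-5, 2), Rational(5, 7)) = Rational(-25, 14) ≈ -1.7857)
G = Rational(-14125, 14) (G = Mul(Rational(-25, 14), 565) = Rational(-14125, 14) ≈ -1008.9)
Mul(Add(Function('W')(35), 181), Add(y, G)) = Mul(Add(-35, 181), Add(6148, Rational(-14125, 14))) = Mul(146, Rational(71947, 14)) = Rational(5252131, 7)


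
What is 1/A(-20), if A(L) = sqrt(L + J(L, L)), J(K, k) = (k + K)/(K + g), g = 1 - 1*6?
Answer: -I*sqrt(115)/46 ≈ -0.23313*I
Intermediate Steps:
g = -5 (g = 1 - 6 = -5)
J(K, k) = (K + k)/(-5 + K) (J(K, k) = (k + K)/(K - 5) = (K + k)/(-5 + K))
A(L) = sqrt(L + 2*L/(-5 + L)) (A(L) = sqrt(L + (L + L)/(-5 + L)) = sqrt(L + (2*L)/(-5 + L)) = sqrt(L + 2*L/(-5 + L)))
1/A(-20) = 1/(sqrt(-20*(-3 - 20)/(-5 - 20))) = 1/(sqrt(-20*(-23)/(-25))) = 1/(sqrt(-20*(-1/25)*(-23))) = 1/(sqrt(-92/5)) = 1/(2*I*sqrt(115)/5) = -I*sqrt(115)/46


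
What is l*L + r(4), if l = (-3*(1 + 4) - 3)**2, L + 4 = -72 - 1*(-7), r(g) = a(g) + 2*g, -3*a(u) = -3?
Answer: -22347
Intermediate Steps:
a(u) = 1 (a(u) = -1/3*(-3) = 1)
r(g) = 1 + 2*g
L = -69 (L = -4 + (-72 - 1*(-7)) = -4 + (-72 + 7) = -4 - 65 = -69)
l = 324 (l = (-3*5 - 3)**2 = (-15 - 3)**2 = (-18)**2 = 324)
l*L + r(4) = 324*(-69) + (1 + 2*4) = -22356 + (1 + 8) = -22356 + 9 = -22347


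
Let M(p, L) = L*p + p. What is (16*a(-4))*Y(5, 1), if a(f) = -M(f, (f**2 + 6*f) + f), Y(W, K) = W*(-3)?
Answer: 10560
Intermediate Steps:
Y(W, K) = -3*W
M(p, L) = p + L*p
a(f) = -f*(1 + f**2 + 7*f) (a(f) = -f*(1 + ((f**2 + 6*f) + f)) = -f*(1 + (f**2 + 7*f)) = -f*(1 + f**2 + 7*f))
(16*a(-4))*Y(5, 1) = (16*(-1*(-4)*(1 - 4*(7 - 4))))*(-3*5) = (16*(-1*(-4)*(1 - 4*3)))*(-15) = (16*(-1*(-4)*(1 - 12)))*(-15) = (16*(-1*(-4)*(-11)))*(-15) = (16*(-44))*(-15) = -704*(-15) = 10560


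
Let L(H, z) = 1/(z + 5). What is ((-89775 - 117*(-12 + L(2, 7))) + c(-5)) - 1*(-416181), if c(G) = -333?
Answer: 1309869/4 ≈ 3.2747e+5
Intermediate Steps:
L(H, z) = 1/(5 + z)
((-89775 - 117*(-12 + L(2, 7))) + c(-5)) - 1*(-416181) = ((-89775 - 117*(-12 + 1/(5 + 7))) - 333) - 1*(-416181) = ((-89775 - 117*(-12 + 1/12)) - 333) + 416181 = ((-89775 - 117*(-143/12)) - 333) + 416181 = ((-89775 + 5577/4) - 333) + 416181 = (-353523/4 - 333) + 416181 = -354855/4 + 416181 = 1309869/4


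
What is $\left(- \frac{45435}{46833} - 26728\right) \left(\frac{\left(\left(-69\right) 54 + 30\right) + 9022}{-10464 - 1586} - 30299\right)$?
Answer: $\frac{326925435050058}{403675} \approx 8.0987 \cdot 10^{8}$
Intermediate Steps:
$\left(- \frac{45435}{46833} - 26728\right) \left(\frac{\left(\left(-69\right) 54 + 30\right) + 9022}{-10464 - 1586} - 30299\right) = \left(\left(-45435\right) \frac{1}{46833} - 26728\right) \left(\frac{\left(-3726 + 30\right) + 9022}{-12050} - 30299\right) = \left(- \frac{65}{67} - 26728\right) \left(\left(-3696 + 9022\right) \left(- \frac{1}{12050}\right) - 30299\right) = - \frac{1790841 \left(5326 \left(- \frac{1}{12050}\right) - 30299\right)}{67} = - \frac{1790841 \left(- \frac{2663}{6025} - 30299\right)}{67} = \left(- \frac{1790841}{67}\right) \left(- \frac{182554138}{6025}\right) = \frac{326925435050058}{403675}$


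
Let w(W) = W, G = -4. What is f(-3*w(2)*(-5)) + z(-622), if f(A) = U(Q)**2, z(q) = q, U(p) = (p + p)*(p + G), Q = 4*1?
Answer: -622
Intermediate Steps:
Q = 4
U(p) = 2*p*(-4 + p) (U(p) = (p + p)*(p - 4) = (2*p)*(-4 + p) = 2*p*(-4 + p))
f(A) = 0 (f(A) = (2*4*(-4 + 4))**2 = (2*4*0)**2 = 0**2 = 0)
f(-3*w(2)*(-5)) + z(-622) = 0 - 622 = -622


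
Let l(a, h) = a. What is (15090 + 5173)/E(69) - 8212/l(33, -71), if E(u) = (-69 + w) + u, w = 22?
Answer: 44365/66 ≈ 672.20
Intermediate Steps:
E(u) = -47 + u (E(u) = (-69 + 22) + u = -47 + u)
(15090 + 5173)/E(69) - 8212/l(33, -71) = (15090 + 5173)/(-47 + 69) - 8212/33 = 20263/22 - 8212*1/33 = 20263*(1/22) - 8212/33 = 20263/22 - 8212/33 = 44365/66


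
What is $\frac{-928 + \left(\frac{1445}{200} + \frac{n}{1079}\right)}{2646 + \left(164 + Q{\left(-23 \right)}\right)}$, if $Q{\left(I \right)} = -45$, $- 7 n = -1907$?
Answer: $- \frac{278108263}{835361800} \approx -0.33292$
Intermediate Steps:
$n = \frac{1907}{7}$ ($n = \left(- \frac{1}{7}\right) \left(-1907\right) = \frac{1907}{7} \approx 272.43$)
$\frac{-928 + \left(\frac{1445}{200} + \frac{n}{1079}\right)}{2646 + \left(164 + Q{\left(-23 \right)}\right)} = \frac{-928 + \left(\frac{1445}{200} + \frac{1907}{7 \cdot 1079}\right)}{2646 + \left(164 - 45\right)} = \frac{-928 + \left(1445 \cdot \frac{1}{200} + \frac{1907}{7} \cdot \frac{1}{1079}\right)}{2646 + 119} = \frac{-928 + \left(\frac{289}{40} + \frac{1907}{7553}\right)}{2765} = \left(-928 + \frac{2259097}{302120}\right) \frac{1}{2765} = \left(- \frac{278108263}{302120}\right) \frac{1}{2765} = - \frac{278108263}{835361800}$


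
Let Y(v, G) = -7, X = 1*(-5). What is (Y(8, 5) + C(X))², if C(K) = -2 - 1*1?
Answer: 100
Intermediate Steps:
X = -5
C(K) = -3 (C(K) = -2 - 1 = -3)
(Y(8, 5) + C(X))² = (-7 - 3)² = (-10)² = 100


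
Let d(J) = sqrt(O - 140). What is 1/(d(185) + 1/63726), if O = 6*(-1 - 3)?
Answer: 63726/666004504465 - 8122006152*I*sqrt(41)/666004504465 ≈ 9.5684e-8 - 0.078087*I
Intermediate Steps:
O = -24 (O = 6*(-4) = -24)
d(J) = 2*I*sqrt(41) (d(J) = sqrt(-24 - 140) = sqrt(-164) = 2*I*sqrt(41))
1/(d(185) + 1/63726) = 1/(2*I*sqrt(41) + 1/63726) = 1/(1/63726 + 2*I*sqrt(41))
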